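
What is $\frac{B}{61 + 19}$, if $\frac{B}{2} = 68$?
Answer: $\frac{17}{10} \approx 1.7$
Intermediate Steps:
$B = 136$ ($B = 2 \cdot 68 = 136$)
$\frac{B}{61 + 19} = \frac{136}{61 + 19} = \frac{136}{80} = 136 \cdot \frac{1}{80} = \frac{17}{10}$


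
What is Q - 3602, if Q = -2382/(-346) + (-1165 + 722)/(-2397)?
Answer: -1490749496/414681 ≈ -3594.9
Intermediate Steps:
Q = 2931466/414681 (Q = -2382*(-1/346) - 443*(-1/2397) = 1191/173 + 443/2397 = 2931466/414681 ≈ 7.0692)
Q - 3602 = 2931466/414681 - 3602 = -1490749496/414681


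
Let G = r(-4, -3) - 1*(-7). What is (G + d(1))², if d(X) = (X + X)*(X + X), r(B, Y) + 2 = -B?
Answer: 169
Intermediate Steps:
r(B, Y) = -2 - B
G = 9 (G = (-2 - 1*(-4)) - 1*(-7) = (-2 + 4) + 7 = 2 + 7 = 9)
d(X) = 4*X² (d(X) = (2*X)*(2*X) = 4*X²)
(G + d(1))² = (9 + 4*1²)² = (9 + 4*1)² = (9 + 4)² = 13² = 169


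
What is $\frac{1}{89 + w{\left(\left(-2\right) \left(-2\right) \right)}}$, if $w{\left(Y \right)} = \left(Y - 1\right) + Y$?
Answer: $\frac{1}{96} \approx 0.010417$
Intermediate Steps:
$w{\left(Y \right)} = -1 + 2 Y$ ($w{\left(Y \right)} = \left(-1 + Y\right) + Y = -1 + 2 Y$)
$\frac{1}{89 + w{\left(\left(-2\right) \left(-2\right) \right)}} = \frac{1}{89 - \left(1 - 2 \left(\left(-2\right) \left(-2\right)\right)\right)} = \frac{1}{89 + \left(-1 + 2 \cdot 4\right)} = \frac{1}{89 + \left(-1 + 8\right)} = \frac{1}{89 + 7} = \frac{1}{96}$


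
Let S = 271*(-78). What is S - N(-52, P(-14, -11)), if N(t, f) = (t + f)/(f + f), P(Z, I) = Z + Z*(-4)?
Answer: -887791/42 ≈ -21138.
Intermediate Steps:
P(Z, I) = -3*Z (P(Z, I) = Z - 4*Z = -3*Z)
N(t, f) = (f + t)/(2*f) (N(t, f) = (f + t)/((2*f)) = (f + t)*(1/(2*f)) = (f + t)/(2*f))
S = -21138
S - N(-52, P(-14, -11)) = -21138 - (-3*(-14) - 52)/(2*((-3*(-14)))) = -21138 - (42 - 52)/(2*42) = -21138 - (-10)/(2*42) = -21138 - 1*(-5/42) = -21138 + 5/42 = -887791/42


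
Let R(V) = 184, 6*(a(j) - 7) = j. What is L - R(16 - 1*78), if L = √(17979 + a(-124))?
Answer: -184 + 2*√40422/3 ≈ -49.965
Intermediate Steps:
a(j) = 7 + j/6
L = 2*√40422/3 (L = √(17979 + (7 + (⅙)*(-124))) = √(17979 + (7 - 62/3)) = √(17979 - 41/3) = √(53896/3) = 2*√40422/3 ≈ 134.03)
L - R(16 - 1*78) = 2*√40422/3 - 1*184 = 2*√40422/3 - 184 = -184 + 2*√40422/3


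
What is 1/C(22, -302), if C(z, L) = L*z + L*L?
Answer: 1/84560 ≈ 1.1826e-5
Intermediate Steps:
C(z, L) = L**2 + L*z (C(z, L) = L*z + L**2 = L**2 + L*z)
1/C(22, -302) = 1/(-302*(-302 + 22)) = 1/(-302*(-280)) = 1/84560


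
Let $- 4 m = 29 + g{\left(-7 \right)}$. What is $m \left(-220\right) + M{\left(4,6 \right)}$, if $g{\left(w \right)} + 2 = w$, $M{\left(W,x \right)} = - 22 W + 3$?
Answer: $1015$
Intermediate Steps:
$M{\left(W,x \right)} = 3 - 22 W$
$g{\left(w \right)} = -2 + w$
$m = -5$ ($m = - \frac{29 - 9}{4} = \left(- \frac{1}{4}\right) 20 = -5$)
$m \left(-220\right) + M{\left(4,6 \right)} = \left(-5\right) \left(-220\right) + \left(3 - 88\right) = 1100 + \left(3 - 88\right) = 1100 - 85 = 1015$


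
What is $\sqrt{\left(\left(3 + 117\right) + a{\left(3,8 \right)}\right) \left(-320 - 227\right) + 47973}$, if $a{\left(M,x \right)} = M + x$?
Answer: $2 i \sqrt{5921} \approx 153.9 i$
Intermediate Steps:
$\sqrt{\left(\left(3 + 117\right) + a{\left(3,8 \right)}\right) \left(-320 - 227\right) + 47973} = \sqrt{\left(\left(3 + 117\right) + \left(3 + 8\right)\right) \left(-320 - 227\right) + 47973} = \sqrt{\left(120 + 11\right) \left(-547\right) + 47973} = \sqrt{131 \left(-547\right) + 47973} = \sqrt{-71657 + 47973} = \sqrt{-23684} = 2 i \sqrt{5921}$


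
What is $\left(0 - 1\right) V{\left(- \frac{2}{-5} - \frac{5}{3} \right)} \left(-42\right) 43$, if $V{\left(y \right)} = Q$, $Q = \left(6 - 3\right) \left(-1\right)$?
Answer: $-5418$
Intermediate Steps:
$Q = -3$ ($Q = 3 \left(-1\right) = -3$)
$V{\left(y \right)} = -3$
$\left(0 - 1\right) V{\left(- \frac{2}{-5} - \frac{5}{3} \right)} \left(-42\right) 43 = \left(0 - 1\right) \left(-3\right) \left(-42\right) 43 = \left(-1\right) \left(-3\right) \left(-42\right) 43 = 3 \left(-42\right) 43 = \left(-126\right) 43 = -5418$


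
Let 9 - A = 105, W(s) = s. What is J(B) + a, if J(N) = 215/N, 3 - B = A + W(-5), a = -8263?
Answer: -859137/104 ≈ -8260.9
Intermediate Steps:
A = -96 (A = 9 - 1*105 = 9 - 105 = -96)
B = 104 (B = 3 - (-96 - 5) = 3 - 1*(-101) = 3 + 101 = 104)
J(B) + a = 215/104 - 8263 = -859137/104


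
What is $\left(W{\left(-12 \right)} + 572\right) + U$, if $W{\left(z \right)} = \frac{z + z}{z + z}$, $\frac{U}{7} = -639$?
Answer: $-3900$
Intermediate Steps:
$U = -4473$ ($U = 7 \left(-639\right) = -4473$)
$W{\left(z \right)} = 1$ ($W{\left(z \right)} = \frac{2 z}{2 z} = 2 z \frac{1}{2 z} = 1$)
$\left(W{\left(-12 \right)} + 572\right) + U = \left(1 + 572\right) - 4473 = 573 - 4473 = -3900$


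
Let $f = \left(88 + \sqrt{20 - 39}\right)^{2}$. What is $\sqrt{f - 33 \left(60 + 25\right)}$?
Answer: $2 \sqrt{1230 + 44 i \sqrt{19}} \approx 70.354 + 5.4522 i$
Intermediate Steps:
$f = \left(88 + i \sqrt{19}\right)^{2}$ ($f = \left(88 + \sqrt{-19}\right)^{2} = \left(88 + i \sqrt{19}\right)^{2} \approx 7725.0 + 767.17 i$)
$\sqrt{f - 33 \left(60 + 25\right)} = \sqrt{\left(88 + i \sqrt{19}\right)^{2} - 33 \left(60 + 25\right)} = \sqrt{\left(88 + i \sqrt{19}\right)^{2} - 2805} = \sqrt{-2805 + \left(88 + i \sqrt{19}\right)^{2}}$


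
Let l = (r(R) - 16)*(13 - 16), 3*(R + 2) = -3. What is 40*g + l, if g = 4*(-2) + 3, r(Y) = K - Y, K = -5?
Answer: -146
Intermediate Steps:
R = -3 (R = -2 + (⅓)*(-3) = -2 - 1 = -3)
r(Y) = -5 - Y
g = -5 (g = -8 + 3 = -5)
l = 54 (l = ((-5 - 1*(-3)) - 16)*(13 - 16) = ((-5 + 3) - 16)*(-3) = (-2 - 16)*(-3) = -18*(-3) = 54)
40*g + l = 40*(-5) + 54 = -200 + 54 = -146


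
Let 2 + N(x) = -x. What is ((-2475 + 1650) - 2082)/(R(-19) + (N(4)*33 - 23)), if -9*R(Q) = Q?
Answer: 26163/1970 ≈ 13.281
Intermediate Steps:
N(x) = -2 - x
R(Q) = -Q/9
((-2475 + 1650) - 2082)/(R(-19) + (N(4)*33 - 23)) = ((-2475 + 1650) - 2082)/(-1/9*(-19) + ((-2 - 1*4)*33 - 23)) = (-825 - 2082)/(19/9 + ((-2 - 4)*33 - 23)) = -2907/(19/9 + (-6*33 - 23)) = -2907/(19/9 + (-198 - 23)) = -2907/(19/9 - 221) = -2907/(-1970/9) = -2907*(-9/1970) = 26163/1970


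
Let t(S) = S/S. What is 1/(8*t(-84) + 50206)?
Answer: 1/50214 ≈ 1.9915e-5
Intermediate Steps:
t(S) = 1
1/(8*t(-84) + 50206) = 1/(8*1 + 50206) = 1/(8 + 50206) = 1/50214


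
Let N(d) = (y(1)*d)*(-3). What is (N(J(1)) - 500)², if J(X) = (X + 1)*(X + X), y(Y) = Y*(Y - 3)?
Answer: 226576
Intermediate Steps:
y(Y) = Y*(-3 + Y)
J(X) = 2*X*(1 + X) (J(X) = (1 + X)*(2*X) = 2*X*(1 + X))
N(d) = 6*d (N(d) = ((1*(-3 + 1))*d)*(-3) = ((1*(-2))*d)*(-3) = -2*d*(-3) = 6*d)
(N(J(1)) - 500)² = (6*(2*1*(1 + 1)) - 500)² = (6*(2*1*2) - 500)² = (6*4 - 500)² = (24 - 500)² = (-476)² = 226576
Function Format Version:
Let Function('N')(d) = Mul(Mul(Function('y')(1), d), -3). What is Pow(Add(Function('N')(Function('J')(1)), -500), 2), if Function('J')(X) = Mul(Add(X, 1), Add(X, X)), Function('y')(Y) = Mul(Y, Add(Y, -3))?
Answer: 226576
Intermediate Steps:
Function('y')(Y) = Mul(Y, Add(-3, Y))
Function('J')(X) = Mul(2, X, Add(1, X)) (Function('J')(X) = Mul(Add(1, X), Mul(2, X)) = Mul(2, X, Add(1, X)))
Function('N')(d) = Mul(6, d) (Function('N')(d) = Mul(Mul(Mul(1, Add(-3, 1)), d), -3) = Mul(Mul(Mul(1, -2), d), -3) = Mul(Mul(-2, d), -3) = Mul(6, d))
Pow(Add(Function('N')(Function('J')(1)), -500), 2) = Pow(Add(Mul(6, Mul(2, 1, Add(1, 1))), -500), 2) = Pow(Add(Mul(6, Mul(2, 1, 2)), -500), 2) = Pow(Add(Mul(6, 4), -500), 2) = Pow(Add(24, -500), 2) = Pow(-476, 2) = 226576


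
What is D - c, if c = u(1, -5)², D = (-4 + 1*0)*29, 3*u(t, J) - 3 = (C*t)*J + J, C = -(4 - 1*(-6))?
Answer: -372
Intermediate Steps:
C = -10 (C = -(4 + 6) = -1*10 = -10)
u(t, J) = 1 + J/3 - 10*J*t/3 (u(t, J) = 1 + ((-10*t)*J + J)/3 = 1 + (-10*J*t + J)/3 = 1 + (J - 10*J*t)/3 = 1 + (J/3 - 10*J*t/3) = 1 + J/3 - 10*J*t/3)
D = -116 (D = (-4 + 0)*29 = -4*29 = -116)
c = 256 (c = (1 + (⅓)*(-5) - 10/3*(-5)*1)² = (1 - 5/3 + 50/3)² = 16² = 256)
D - c = -116 - 1*256 = -116 - 256 = -372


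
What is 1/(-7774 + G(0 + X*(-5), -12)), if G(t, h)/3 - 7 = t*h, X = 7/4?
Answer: -1/7438 ≈ -0.00013444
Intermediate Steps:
X = 7/4 (X = 7*(¼) = 7/4 ≈ 1.7500)
G(t, h) = 21 + 3*h*t (G(t, h) = 21 + 3*(t*h) = 21 + 3*(h*t) = 21 + 3*h*t)
1/(-7774 + G(0 + X*(-5), -12)) = 1/(-7774 + (21 + 3*(-12)*(0 + (7/4)*(-5)))) = 1/(-7774 + (21 + 3*(-12)*(0 - 35/4))) = 1/(-7774 + (21 + 3*(-12)*(-35/4))) = 1/(-7774 + (21 + 315)) = 1/(-7774 + 336) = 1/(-7438) = -1/7438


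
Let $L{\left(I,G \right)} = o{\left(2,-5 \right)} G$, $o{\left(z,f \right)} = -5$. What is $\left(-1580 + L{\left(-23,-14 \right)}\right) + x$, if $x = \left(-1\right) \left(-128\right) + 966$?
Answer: $-416$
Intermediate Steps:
$L{\left(I,G \right)} = - 5 G$
$x = 1094$ ($x = 128 + 966 = 1094$)
$\left(-1580 + L{\left(-23,-14 \right)}\right) + x = \left(-1580 - -70\right) + 1094 = \left(-1580 + 70\right) + 1094 = -1510 + 1094 = -416$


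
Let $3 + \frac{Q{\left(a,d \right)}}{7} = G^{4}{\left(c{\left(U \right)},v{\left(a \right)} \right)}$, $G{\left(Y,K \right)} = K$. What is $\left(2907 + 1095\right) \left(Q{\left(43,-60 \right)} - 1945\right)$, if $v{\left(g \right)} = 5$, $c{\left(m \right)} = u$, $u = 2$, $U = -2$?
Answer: $9640818$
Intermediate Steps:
$c{\left(m \right)} = 2$
$Q{\left(a,d \right)} = 4354$ ($Q{\left(a,d \right)} = -21 + 7 \cdot 5^{4} = -21 + 7 \cdot 625 = -21 + 4375 = 4354$)
$\left(2907 + 1095\right) \left(Q{\left(43,-60 \right)} - 1945\right) = \left(2907 + 1095\right) \left(4354 - 1945\right) = 4002 \left(4354 - 1945\right) = 4002 \cdot 2409 = 9640818$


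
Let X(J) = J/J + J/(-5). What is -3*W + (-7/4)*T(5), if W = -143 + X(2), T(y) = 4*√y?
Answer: 2136/5 - 7*√5 ≈ 411.55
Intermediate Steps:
X(J) = 1 - J/5 (X(J) = 1 + J*(-⅕) = 1 - J/5)
W = -712/5 (W = -143 + (1 - ⅕*2) = -143 + (1 - ⅖) = -143 + ⅗ = -712/5 ≈ -142.40)
-3*W + (-7/4)*T(5) = -3*(-712/5) + (-7/4)*(4*√5) = 2136/5 + (-7*¼)*(4*√5) = 2136/5 - 7*√5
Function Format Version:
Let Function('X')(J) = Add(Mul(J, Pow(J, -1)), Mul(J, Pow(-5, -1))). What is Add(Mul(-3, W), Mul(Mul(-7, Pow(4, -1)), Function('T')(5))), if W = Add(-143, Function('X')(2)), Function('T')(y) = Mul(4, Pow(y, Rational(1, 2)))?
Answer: Add(Rational(2136, 5), Mul(-7, Pow(5, Rational(1, 2)))) ≈ 411.55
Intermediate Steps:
Function('X')(J) = Add(1, Mul(Rational(-1, 5), J)) (Function('X')(J) = Add(1, Mul(J, Rational(-1, 5))) = Add(1, Mul(Rational(-1, 5), J)))
W = Rational(-712, 5) (W = Add(-143, Add(1, Mul(Rational(-1, 5), 2))) = Add(-143, Add(1, Rational(-2, 5))) = Add(-143, Rational(3, 5)) = Rational(-712, 5) ≈ -142.40)
Add(Mul(-3, W), Mul(Mul(-7, Pow(4, -1)), Function('T')(5))) = Add(Mul(-3, Rational(-712, 5)), Mul(Mul(-7, Pow(4, -1)), Mul(4, Pow(5, Rational(1, 2))))) = Add(Rational(2136, 5), Mul(Mul(-7, Rational(1, 4)), Mul(4, Pow(5, Rational(1, 2))))) = Add(Rational(2136, 5), Mul(Rational(-7, 4), Mul(4, Pow(5, Rational(1, 2))))) = Add(Rational(2136, 5), Mul(-7, Pow(5, Rational(1, 2))))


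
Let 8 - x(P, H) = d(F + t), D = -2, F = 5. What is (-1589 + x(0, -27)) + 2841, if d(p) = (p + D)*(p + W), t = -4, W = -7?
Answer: 1254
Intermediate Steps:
d(p) = (-7 + p)*(-2 + p) (d(p) = (p - 2)*(p - 7) = (-2 + p)*(-7 + p) = (-7 + p)*(-2 + p))
x(P, H) = 2 (x(P, H) = 8 - (14 + (5 - 4)**2 - 9*(5 - 4)) = 8 - (14 + 1**2 - 9*1) = 8 - (14 + 1 - 9) = 8 - 1*6 = 8 - 6 = 2)
(-1589 + x(0, -27)) + 2841 = (-1589 + 2) + 2841 = -1587 + 2841 = 1254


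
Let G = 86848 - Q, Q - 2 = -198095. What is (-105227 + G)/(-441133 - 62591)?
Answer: -89857/251862 ≈ -0.35677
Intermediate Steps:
Q = -198093 (Q = 2 - 198095 = -198093)
G = 284941 (G = 86848 - 1*(-198093) = 86848 + 198093 = 284941)
(-105227 + G)/(-441133 - 62591) = (-105227 + 284941)/(-441133 - 62591) = 179714/(-503724) = 179714*(-1/503724) = -89857/251862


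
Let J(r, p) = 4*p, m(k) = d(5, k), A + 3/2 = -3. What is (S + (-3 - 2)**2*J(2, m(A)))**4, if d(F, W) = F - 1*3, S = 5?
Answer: 1766100625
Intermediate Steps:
A = -9/2 (A = -3/2 - 3 = -9/2 ≈ -4.5000)
d(F, W) = -3 + F (d(F, W) = F - 3 = -3 + F)
m(k) = 2 (m(k) = -3 + 5 = 2)
(S + (-3 - 2)**2*J(2, m(A)))**4 = (5 + (-3 - 2)**2*(4*2))**4 = (5 + (-5)**2*8)**4 = (5 + 25*8)**4 = (5 + 200)**4 = 205**4 = 1766100625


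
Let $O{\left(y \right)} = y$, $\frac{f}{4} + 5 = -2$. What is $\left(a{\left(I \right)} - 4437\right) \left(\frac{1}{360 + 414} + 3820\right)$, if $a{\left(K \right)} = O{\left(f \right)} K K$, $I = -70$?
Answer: $- \frac{418775426797}{774} \approx -5.4105 \cdot 10^{8}$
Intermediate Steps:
$f = -28$ ($f = -20 + 4 \left(-2\right) = -20 - 8 = -28$)
$a{\left(K \right)} = - 28 K^{2}$ ($a{\left(K \right)} = - 28 K K = - 28 K^{2}$)
$\left(a{\left(I \right)} - 4437\right) \left(\frac{1}{360 + 414} + 3820\right) = \left(- 28 \left(-70\right)^{2} - 4437\right) \left(\frac{1}{360 + 414} + 3820\right) = \left(\left(-28\right) 4900 - 4437\right) \left(\frac{1}{774} + 3820\right) = \left(-137200 - 4437\right) \left(\frac{1}{774} + 3820\right) = \left(-141637\right) \frac{2956681}{774} = - \frac{418775426797}{774}$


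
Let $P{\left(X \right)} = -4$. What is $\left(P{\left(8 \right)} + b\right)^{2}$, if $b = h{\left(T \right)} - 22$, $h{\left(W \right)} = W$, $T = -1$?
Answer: $729$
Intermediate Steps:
$b = -23$ ($b = -1 - 22 = -23$)
$\left(P{\left(8 \right)} + b\right)^{2} = \left(-4 - 23\right)^{2} = \left(-27\right)^{2} = 729$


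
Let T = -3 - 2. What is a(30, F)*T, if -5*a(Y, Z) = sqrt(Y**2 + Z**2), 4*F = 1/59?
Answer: sqrt(50126401)/236 ≈ 30.000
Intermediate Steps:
T = -5
F = 1/236 (F = (1/4)/59 = (1/4)*(1/59) = 1/236 ≈ 0.0042373)
a(Y, Z) = -sqrt(Y**2 + Z**2)/5
a(30, F)*T = -sqrt(30**2 + (1/236)**2)/5*(-5) = -sqrt(900 + 1/55696)/5*(-5) = -sqrt(50126401)/1180*(-5) = sqrt(50126401)/236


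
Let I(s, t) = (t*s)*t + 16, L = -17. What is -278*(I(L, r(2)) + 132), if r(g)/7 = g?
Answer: 885152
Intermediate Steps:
r(g) = 7*g
I(s, t) = 16 + s*t² (I(s, t) = (s*t)*t + 16 = s*t² + 16 = 16 + s*t²)
-278*(I(L, r(2)) + 132) = -278*((16 - 17*(7*2)²) + 132) = -278*((16 - 17*14²) + 132) = -278*((16 - 17*196) + 132) = -278*((16 - 3332) + 132) = -278*(-3316 + 132) = -278*(-3184) = 885152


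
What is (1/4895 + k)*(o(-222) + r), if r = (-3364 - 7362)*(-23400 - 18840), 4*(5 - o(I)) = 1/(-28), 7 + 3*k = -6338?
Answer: -11939608294836261/12460 ≈ -9.5823e+11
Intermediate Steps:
k = -2115 (k = -7/3 + (⅓)*(-6338) = -7/3 - 6338/3 = -2115)
o(I) = 561/112 (o(I) = 5 - ¼/(-28) = 5 - ¼*(-1/28) = 5 + 1/112 = 561/112)
r = 453066240 (r = -10726*(-42240) = 453066240)
(1/4895 + k)*(o(-222) + r) = (1/4895 - 2115)*(561/112 + 453066240) = (1/4895 - 2115)*(50743419441/112) = -10352924/4895*50743419441/112 = -11939608294836261/12460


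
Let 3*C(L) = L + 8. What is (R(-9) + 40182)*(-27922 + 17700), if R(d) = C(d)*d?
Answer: -410771070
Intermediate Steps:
C(L) = 8/3 + L/3 (C(L) = (L + 8)/3 = (8 + L)/3 = 8/3 + L/3)
R(d) = d*(8/3 + d/3) (R(d) = (8/3 + d/3)*d = d*(8/3 + d/3))
(R(-9) + 40182)*(-27922 + 17700) = ((⅓)*(-9)*(8 - 9) + 40182)*(-27922 + 17700) = ((⅓)*(-9)*(-1) + 40182)*(-10222) = (3 + 40182)*(-10222) = 40185*(-10222) = -410771070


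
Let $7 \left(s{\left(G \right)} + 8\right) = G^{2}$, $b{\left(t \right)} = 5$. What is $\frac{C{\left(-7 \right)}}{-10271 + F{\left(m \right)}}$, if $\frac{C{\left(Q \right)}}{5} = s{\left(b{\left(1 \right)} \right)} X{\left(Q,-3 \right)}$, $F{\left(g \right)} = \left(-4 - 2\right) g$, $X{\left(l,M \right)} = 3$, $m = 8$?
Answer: $\frac{465}{72233} \approx 0.0064375$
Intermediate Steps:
$s{\left(G \right)} = -8 + \frac{G^{2}}{7}$
$F{\left(g \right)} = - 6 g$
$C{\left(Q \right)} = - \frac{465}{7}$ ($C{\left(Q \right)} = 5 \left(-8 + \frac{5^{2}}{7}\right) 3 = 5 \left(-8 + \frac{1}{7} \cdot 25\right) 3 = 5 \left(-8 + \frac{25}{7}\right) 3 = 5 \left(\left(- \frac{31}{7}\right) 3\right) = 5 \left(- \frac{93}{7}\right) = - \frac{465}{7}$)
$\frac{C{\left(-7 \right)}}{-10271 + F{\left(m \right)}} = \frac{1}{-10271 - 48} \left(- \frac{465}{7}\right) = \frac{1}{-10319} \left(- \frac{465}{7}\right) = \left(- \frac{1}{10319}\right) \left(- \frac{465}{7}\right) = \frac{465}{72233}$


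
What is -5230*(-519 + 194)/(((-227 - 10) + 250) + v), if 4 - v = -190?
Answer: 1699750/207 ≈ 8211.4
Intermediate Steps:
v = 194 (v = 4 - 1*(-190) = 4 + 190 = 194)
-5230*(-519 + 194)/(((-227 - 10) + 250) + v) = -5230*(-519 + 194)/(((-227 - 10) + 250) + 194) = -(-1699750)/((-237 + 250) + 194) = -(-1699750)/(13 + 194) = -(-1699750)/207 = -5230*(-325/207) = 1699750/207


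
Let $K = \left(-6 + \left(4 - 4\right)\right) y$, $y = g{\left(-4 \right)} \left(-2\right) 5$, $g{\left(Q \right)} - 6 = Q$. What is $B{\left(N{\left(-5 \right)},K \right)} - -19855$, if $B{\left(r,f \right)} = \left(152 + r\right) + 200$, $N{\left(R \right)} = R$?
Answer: $20202$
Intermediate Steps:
$g{\left(Q \right)} = 6 + Q$
$y = -20$ ($y = \left(6 - 4\right) \left(-2\right) 5 = 2 \left(-2\right) 5 = \left(-4\right) 5 = -20$)
$K = 120$ ($K = \left(-6 + \left(4 - 4\right)\right) \left(-20\right) = \left(-6 + 0\right) \left(-20\right) = \left(-6\right) \left(-20\right) = 120$)
$B{\left(r,f \right)} = 352 + r$
$B{\left(N{\left(-5 \right)},K \right)} - -19855 = \left(352 - 5\right) - -19855 = 347 + 19855 = 20202$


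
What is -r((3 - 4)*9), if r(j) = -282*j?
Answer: -2538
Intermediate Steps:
-r((3 - 4)*9) = -(-282)*(3 - 4)*9 = -(-282)*(-1*9) = -(-282)*(-9) = -1*2538 = -2538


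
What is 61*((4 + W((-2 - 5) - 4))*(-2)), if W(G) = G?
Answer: 854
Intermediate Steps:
61*((4 + W((-2 - 5) - 4))*(-2)) = 61*((4 + ((-2 - 5) - 4))*(-2)) = 61*((4 + (-7 - 4))*(-2)) = 61*((4 - 11)*(-2)) = 61*(-7*(-2)) = 61*14 = 854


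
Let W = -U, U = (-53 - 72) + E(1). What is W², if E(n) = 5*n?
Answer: 14400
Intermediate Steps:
U = -120 (U = (-53 - 72) + 5*1 = -125 + 5 = -120)
W = 120 (W = -1*(-120) = 120)
W² = 120² = 14400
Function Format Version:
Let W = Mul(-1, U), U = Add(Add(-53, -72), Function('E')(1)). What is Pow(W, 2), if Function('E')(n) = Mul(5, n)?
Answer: 14400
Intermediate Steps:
U = -120 (U = Add(Add(-53, -72), Mul(5, 1)) = Add(-125, 5) = -120)
W = 120 (W = Mul(-1, -120) = 120)
Pow(W, 2) = Pow(120, 2) = 14400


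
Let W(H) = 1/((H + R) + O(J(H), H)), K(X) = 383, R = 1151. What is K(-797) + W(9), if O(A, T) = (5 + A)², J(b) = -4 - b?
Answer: 468793/1224 ≈ 383.00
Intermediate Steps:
W(H) = 1/(1151 + H + (1 - H)²) (W(H) = 1/((H + 1151) + (5 + (-4 - H))²) = 1/((1151 + H) + (1 - H)²) = 1/(1151 + H + (1 - H)²))
K(-797) + W(9) = 383 + 1/(1152 + 9² - 1*9) = 383 + 1/(1152 + 81 - 9) = 383 + 1/1224 = 468793/1224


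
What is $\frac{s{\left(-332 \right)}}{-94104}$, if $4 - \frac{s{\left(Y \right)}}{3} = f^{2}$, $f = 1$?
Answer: $- \frac{1}{10456} \approx -9.5639 \cdot 10^{-5}$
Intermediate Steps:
$s{\left(Y \right)} = 9$ ($s{\left(Y \right)} = 12 - 3 \cdot 1^{2} = 12 - 3 = 9$)
$\frac{s{\left(-332 \right)}}{-94104} = \frac{9}{-94104} = 9 \left(- \frac{1}{94104}\right) = - \frac{1}{10456}$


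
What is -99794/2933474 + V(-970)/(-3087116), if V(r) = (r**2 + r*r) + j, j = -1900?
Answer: -727839178338/1131996815123 ≈ -0.64297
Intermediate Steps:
V(r) = -1900 + 2*r**2 (V(r) = (r**2 + r*r) - 1900 = (r**2 + r**2) - 1900 = 2*r**2 - 1900 = -1900 + 2*r**2)
-99794/2933474 + V(-970)/(-3087116) = -99794/2933474 + (-1900 + 2*(-970)**2)/(-3087116) = -99794*1/2933474 + (-1900 + 2*940900)*(-1/3087116) = -49897/1466737 + (-1900 + 1881800)*(-1/3087116) = -49897/1466737 + 1879900*(-1/3087116) = -49897/1466737 - 469975/771779 = -727839178338/1131996815123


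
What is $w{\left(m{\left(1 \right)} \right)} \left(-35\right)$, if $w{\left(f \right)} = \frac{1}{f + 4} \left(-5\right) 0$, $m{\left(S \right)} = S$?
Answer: $0$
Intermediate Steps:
$w{\left(f \right)} = 0$ ($w{\left(f \right)} = \frac{1}{4 + f} \left(-5\right) 0 = - \frac{5}{4 + f} 0 = 0$)
$w{\left(m{\left(1 \right)} \right)} \left(-35\right) = 0 \left(-35\right) = 0$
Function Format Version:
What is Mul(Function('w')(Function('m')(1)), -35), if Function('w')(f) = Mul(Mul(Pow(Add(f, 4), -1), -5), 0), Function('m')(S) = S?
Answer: 0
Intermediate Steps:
Function('w')(f) = 0 (Function('w')(f) = Mul(Mul(Pow(Add(4, f), -1), -5), 0) = Mul(Mul(-5, Pow(Add(4, f), -1)), 0) = 0)
Mul(Function('w')(Function('m')(1)), -35) = Mul(0, -35) = 0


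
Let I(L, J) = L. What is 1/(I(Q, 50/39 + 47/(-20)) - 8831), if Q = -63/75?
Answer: -25/220796 ≈ -0.00011323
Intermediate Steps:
Q = -21/25 (Q = -63*1/75 = -21/25 ≈ -0.84000)
1/(I(Q, 50/39 + 47/(-20)) - 8831) = 1/(-21/25 - 8831) = 1/(-220796/25) = -25/220796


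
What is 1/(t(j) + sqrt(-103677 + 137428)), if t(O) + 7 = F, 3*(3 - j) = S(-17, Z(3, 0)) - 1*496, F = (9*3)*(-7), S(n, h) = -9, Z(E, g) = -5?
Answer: -196/4665 - sqrt(33751)/4665 ≈ -0.081396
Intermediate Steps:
F = -189 (F = 27*(-7) = -189)
j = 514/3 (j = 3 - (-9 - 1*496)/3 = 3 - (-9 - 496)/3 = 3 - 1/3*(-505) = 3 + 505/3 = 514/3 ≈ 171.33)
t(O) = -196 (t(O) = -7 - 189 = -196)
1/(t(j) + sqrt(-103677 + 137428)) = 1/(-196 + sqrt(-103677 + 137428)) = 1/(-196 + sqrt(33751))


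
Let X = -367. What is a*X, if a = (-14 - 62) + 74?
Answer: 734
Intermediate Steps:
a = -2 (a = -76 + 74 = -2)
a*X = -2*(-367) = 734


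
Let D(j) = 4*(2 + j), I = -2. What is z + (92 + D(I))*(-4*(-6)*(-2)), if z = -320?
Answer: -4736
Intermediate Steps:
D(j) = 8 + 4*j
z + (92 + D(I))*(-4*(-6)*(-2)) = -320 + (92 + (8 + 4*(-2)))*(-4*(-6)*(-2)) = -320 + (92 + (8 - 8))*(24*(-2)) = -320 + (92 + 0)*(-48) = -320 + 92*(-48) = -320 - 4416 = -4736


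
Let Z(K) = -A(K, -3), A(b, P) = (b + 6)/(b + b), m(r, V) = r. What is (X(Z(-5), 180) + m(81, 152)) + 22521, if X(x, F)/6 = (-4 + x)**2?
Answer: 1134663/50 ≈ 22693.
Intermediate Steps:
A(b, P) = (6 + b)/(2*b) (A(b, P) = (6 + b)/((2*b)) = (6 + b)*(1/(2*b)) = (6 + b)/(2*b))
Z(K) = -(6 + K)/(2*K)
X(x, F) = 6*(-4 + x)**2
(X(Z(-5), 180) + m(81, 152)) + 22521 = (6*(-4 + (1/2)*(-6 - 1*(-5))/(-5))**2 + 81) + 22521 = (6*(-4 + (1/2)*(-1/5)*(-6 + 5))**2 + 81) + 22521 = (6*(-4 + (1/2)*(-1/5)*(-1))**2 + 81) + 22521 = (6*(-4 + 1/10)**2 + 81) + 22521 = (6*(-39/10)**2 + 81) + 22521 = (6*(1521/100) + 81) + 22521 = (4563/50 + 81) + 22521 = 8613/50 + 22521 = 1134663/50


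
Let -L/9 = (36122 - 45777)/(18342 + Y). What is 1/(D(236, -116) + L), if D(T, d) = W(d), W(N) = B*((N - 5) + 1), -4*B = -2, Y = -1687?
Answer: -3331/182481 ≈ -0.018254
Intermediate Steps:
B = ½ (B = -¼*(-2) = ½ ≈ 0.50000)
W(N) = -2 + N/2 (W(N) = ((N - 5) + 1)/2 = ((-5 + N) + 1)/2 = (-4 + N)/2 = -2 + N/2)
L = 17379/3331 (L = -9*(36122 - 45777)/(18342 - 1687) = -(-86895)/16655 = -9*(-1931/3331) = 17379/3331 ≈ 5.2174)
D(T, d) = -2 + d/2
1/(D(236, -116) + L) = 1/((-2 + (½)*(-116)) + 17379/3331) = 1/((-2 - 58) + 17379/3331) = 1/(-60 + 17379/3331) = 1/(-182481/3331) = -3331/182481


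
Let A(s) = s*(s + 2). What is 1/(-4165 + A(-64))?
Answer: -1/197 ≈ -0.0050761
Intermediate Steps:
A(s) = s*(2 + s)
1/(-4165 + A(-64)) = 1/(-4165 - 64*(2 - 64)) = 1/(-4165 - 64*(-62)) = 1/(-4165 + 3968) = 1/(-197) = -1/197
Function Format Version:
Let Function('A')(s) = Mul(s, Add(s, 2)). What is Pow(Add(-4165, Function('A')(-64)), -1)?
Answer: Rational(-1, 197) ≈ -0.0050761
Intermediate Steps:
Function('A')(s) = Mul(s, Add(2, s))
Pow(Add(-4165, Function('A')(-64)), -1) = Pow(Add(-4165, Mul(-64, Add(2, -64))), -1) = Pow(Add(-4165, Mul(-64, -62)), -1) = Pow(Add(-4165, 3968), -1) = Pow(-197, -1) = Rational(-1, 197)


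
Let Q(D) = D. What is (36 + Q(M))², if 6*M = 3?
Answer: 5329/4 ≈ 1332.3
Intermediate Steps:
M = ½ (M = (⅙)*3 = ½ ≈ 0.50000)
(36 + Q(M))² = (36 + ½)² = (73/2)² = 5329/4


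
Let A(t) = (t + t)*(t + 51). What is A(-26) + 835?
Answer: -465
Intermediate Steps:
A(t) = 2*t*(51 + t) (A(t) = (2*t)*(51 + t) = 2*t*(51 + t))
A(-26) + 835 = 2*(-26)*(51 - 26) + 835 = 2*(-26)*25 + 835 = -1300 + 835 = -465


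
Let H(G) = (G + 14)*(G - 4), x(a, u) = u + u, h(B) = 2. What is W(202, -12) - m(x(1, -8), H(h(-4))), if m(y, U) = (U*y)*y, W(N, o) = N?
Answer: 8394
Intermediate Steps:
x(a, u) = 2*u
H(G) = (-4 + G)*(14 + G) (H(G) = (14 + G)*(-4 + G) = (-4 + G)*(14 + G))
m(y, U) = U*y**2
W(202, -12) - m(x(1, -8), H(h(-4))) = 202 - (-56 + 2**2 + 10*2)*(2*(-8))**2 = 202 - (-56 + 4 + 20)*(-16)**2 = 202 - (-32)*256 = 202 - 1*(-8192) = 202 + 8192 = 8394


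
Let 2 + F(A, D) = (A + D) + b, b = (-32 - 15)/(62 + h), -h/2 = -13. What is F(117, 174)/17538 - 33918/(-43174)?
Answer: 26721556891/33316166928 ≈ 0.80206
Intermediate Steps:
h = 26 (h = -2*(-13) = 26)
b = -47/88 (b = (-32 - 15)/(62 + 26) = -47/88 ≈ -0.53409)
F(A, D) = -223/88 + A + D (F(A, D) = -2 + ((A + D) - 47/88) = -2 + (-47/88 + A + D) = -223/88 + A + D)
F(117, 174)/17538 - 33918/(-43174) = (-223/88 + 117 + 174)/17538 - 33918/(-43174) = (25385/88)*(1/17538) - 33918*(-1/43174) = 25385/1543344 + 16959/21587 = 26721556891/33316166928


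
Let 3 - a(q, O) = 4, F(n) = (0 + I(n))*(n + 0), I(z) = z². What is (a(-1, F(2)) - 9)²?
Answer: 100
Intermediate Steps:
F(n) = n³ (F(n) = (0 + n²)*(n + 0) = n²*n = n³)
a(q, O) = -1 (a(q, O) = 3 - 1*4 = 3 - 4 = -1)
(a(-1, F(2)) - 9)² = (-1 - 9)² = (-10)² = 100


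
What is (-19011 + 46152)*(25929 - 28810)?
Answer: -78193221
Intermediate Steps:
(-19011 + 46152)*(25929 - 28810) = 27141*(-2881) = -78193221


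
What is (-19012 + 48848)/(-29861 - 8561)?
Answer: -14918/19211 ≈ -0.77653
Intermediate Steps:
(-19012 + 48848)/(-29861 - 8561) = 29836/(-38422) = 29836*(-1/38422) = -14918/19211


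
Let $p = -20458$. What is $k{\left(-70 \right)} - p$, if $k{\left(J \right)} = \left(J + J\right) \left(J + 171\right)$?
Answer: $6318$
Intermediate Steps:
$k{\left(J \right)} = 2 J \left(171 + J\right)$
$k{\left(-70 \right)} - p = 2 \left(-70\right) \left(171 - 70\right) - -20458 = 2 \left(-70\right) 101 + 20458 = -14140 + 20458 = 6318$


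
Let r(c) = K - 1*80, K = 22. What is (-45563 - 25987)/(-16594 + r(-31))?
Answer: 35775/8326 ≈ 4.2968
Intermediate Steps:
r(c) = -58 (r(c) = 22 - 1*80 = 22 - 80 = -58)
(-45563 - 25987)/(-16594 + r(-31)) = (-45563 - 25987)/(-16594 - 58) = -71550/(-16652) = -71550*(-1/16652) = 35775/8326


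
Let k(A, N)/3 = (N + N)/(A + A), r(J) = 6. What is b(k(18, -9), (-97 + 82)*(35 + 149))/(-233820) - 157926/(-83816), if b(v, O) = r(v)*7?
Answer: 1538447377/816577380 ≈ 1.8840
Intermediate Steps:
k(A, N) = 3*N/A (k(A, N) = 3*((N + N)/(A + A)) = 3*((2*N)/((2*A))) = 3*((2*N)*(1/(2*A))) = 3*(N/A) = 3*N/A)
b(v, O) = 42 (b(v, O) = 6*7 = 42)
b(k(18, -9), (-97 + 82)*(35 + 149))/(-233820) - 157926/(-83816) = 42/(-233820) - 157926/(-83816) = 42*(-1/233820) - 157926*(-1/83816) = -7/38970 + 78963/41908 = 1538447377/816577380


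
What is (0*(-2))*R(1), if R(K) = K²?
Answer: 0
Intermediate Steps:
(0*(-2))*R(1) = (0*(-2))*1² = 0*1 = 0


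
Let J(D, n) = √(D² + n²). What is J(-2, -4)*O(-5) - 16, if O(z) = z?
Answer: -16 - 10*√5 ≈ -38.361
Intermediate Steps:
J(-2, -4)*O(-5) - 16 = √((-2)² + (-4)²)*(-5) - 16 = √(4 + 16)*(-5) - 16 = √20*(-5) - 16 = (2*√5)*(-5) - 16 = -10*√5 - 16 = -16 - 10*√5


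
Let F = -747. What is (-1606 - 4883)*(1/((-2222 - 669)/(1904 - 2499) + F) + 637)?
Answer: -260748453861/63082 ≈ -4.1335e+6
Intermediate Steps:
(-1606 - 4883)*(1/((-2222 - 669)/(1904 - 2499) + F) + 637) = (-1606 - 4883)*(1/((-2222 - 669)/(1904 - 2499) - 747) + 637) = -6489*(1/(-2891/(-595) - 747) + 637) = -6489*(1/(-2891*(-1/595) - 747) + 637) = -6489*(1/(413/85 - 747) + 637) = -6489*(1/(-63082/85) + 637) = -6489*(-85/63082 + 637) = -6489*40183149/63082 = -260748453861/63082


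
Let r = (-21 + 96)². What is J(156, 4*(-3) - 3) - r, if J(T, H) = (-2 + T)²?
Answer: 18091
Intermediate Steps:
r = 5625 (r = 75² = 5625)
J(156, 4*(-3) - 3) - r = (-2 + 156)² - 1*5625 = 154² - 5625 = 23716 - 5625 = 18091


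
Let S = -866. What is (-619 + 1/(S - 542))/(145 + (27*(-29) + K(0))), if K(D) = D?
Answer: 871553/898304 ≈ 0.97022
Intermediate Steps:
(-619 + 1/(S - 542))/(145 + (27*(-29) + K(0))) = (-619 + 1/(-866 - 542))/(145 + (27*(-29) + 0)) = (-619 + 1/(-1408))/(145 + (-783 + 0)) = (-619 - 1/1408)/(145 - 783) = -871553/1408/(-638) = -871553/1408*(-1/638) = 871553/898304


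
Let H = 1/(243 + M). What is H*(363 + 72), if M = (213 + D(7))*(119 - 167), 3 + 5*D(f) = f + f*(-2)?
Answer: -29/659 ≈ -0.044006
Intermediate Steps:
D(f) = -⅗ - f/5 (D(f) = -⅗ + (f + f*(-2))/5 = -⅗ + (f - 2*f)/5 = -⅗ + (-f)/5 = -⅗ - f/5)
M = -10128 (M = (213 + (-⅗ - ⅕*7))*(119 - 167) = (213 + (-⅗ - 7/5))*(-48) = (213 - 2)*(-48) = 211*(-48) = -10128)
H = -1/9885 (H = 1/(243 - 10128) = 1/(-9885) = -1/9885 ≈ -0.00010116)
H*(363 + 72) = -(363 + 72)/9885 = -1/9885*435 = -29/659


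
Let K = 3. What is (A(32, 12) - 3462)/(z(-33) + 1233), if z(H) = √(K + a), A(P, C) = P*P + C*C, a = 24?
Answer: -157139/84459 + 1147*√3/253377 ≈ -1.8527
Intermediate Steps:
A(P, C) = C² + P² (A(P, C) = P² + C² = C² + P²)
z(H) = 3*√3 (z(H) = √(3 + 24) = √27 = 3*√3)
(A(32, 12) - 3462)/(z(-33) + 1233) = ((12² + 32²) - 3462)/(3*√3 + 1233) = ((144 + 1024) - 3462)/(1233 + 3*√3) = (1168 - 3462)/(1233 + 3*√3) = -2294/(1233 + 3*√3)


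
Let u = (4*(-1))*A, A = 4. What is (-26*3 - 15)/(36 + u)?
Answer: -93/20 ≈ -4.6500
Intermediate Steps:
u = -16 (u = (4*(-1))*4 = -4*4 = -16)
(-26*3 - 15)/(36 + u) = (-26*3 - 15)/(36 - 16) = (-78 - 15)/20 = -93*1/20 = -93/20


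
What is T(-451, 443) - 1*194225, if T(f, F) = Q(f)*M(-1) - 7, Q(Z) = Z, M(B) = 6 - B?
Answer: -197389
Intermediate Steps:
T(f, F) = -7 + 7*f (T(f, F) = f*(6 - 1*(-1)) - 7 = f*(6 + 1) - 7 = f*7 - 7 = 7*f - 7 = -7 + 7*f)
T(-451, 443) - 1*194225 = (-7 + 7*(-451)) - 1*194225 = (-7 - 3157) - 194225 = -3164 - 194225 = -197389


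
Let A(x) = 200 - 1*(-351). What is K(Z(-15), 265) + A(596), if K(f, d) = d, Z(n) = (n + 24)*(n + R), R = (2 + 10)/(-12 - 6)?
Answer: 816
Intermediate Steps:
R = -⅔ (R = 12/(-18) = 12*(-1/18) = -⅔ ≈ -0.66667)
Z(n) = (24 + n)*(-⅔ + n) (Z(n) = (n + 24)*(n - ⅔) = (24 + n)*(-⅔ + n))
A(x) = 551 (A(x) = 200 + 351 = 551)
K(Z(-15), 265) + A(596) = 265 + 551 = 816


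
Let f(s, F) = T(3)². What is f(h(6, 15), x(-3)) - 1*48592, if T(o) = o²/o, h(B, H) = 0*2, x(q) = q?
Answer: -48583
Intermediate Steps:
h(B, H) = 0
T(o) = o
f(s, F) = 9 (f(s, F) = 3² = 9)
f(h(6, 15), x(-3)) - 1*48592 = 9 - 1*48592 = 9 - 48592 = -48583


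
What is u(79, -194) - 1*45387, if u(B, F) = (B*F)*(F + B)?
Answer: 1717103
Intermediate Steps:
u(B, F) = B*F*(B + F) (u(B, F) = (B*F)*(B + F) = B*F*(B + F))
u(79, -194) - 1*45387 = 79*(-194)*(79 - 194) - 1*45387 = 79*(-194)*(-115) - 45387 = 1762490 - 45387 = 1717103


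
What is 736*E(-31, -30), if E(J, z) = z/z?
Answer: 736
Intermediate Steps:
E(J, z) = 1
736*E(-31, -30) = 736*1 = 736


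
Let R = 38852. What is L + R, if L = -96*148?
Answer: 24644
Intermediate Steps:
L = -14208
L + R = -14208 + 38852 = 24644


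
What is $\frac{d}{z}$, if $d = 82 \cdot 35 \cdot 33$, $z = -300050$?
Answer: $- \frac{9471}{30005} \approx -0.31565$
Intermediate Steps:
$d = 94710$ ($d = 2870 \cdot 33 = 94710$)
$\frac{d}{z} = \frac{94710}{-300050} = 94710 \left(- \frac{1}{300050}\right) = - \frac{9471}{30005}$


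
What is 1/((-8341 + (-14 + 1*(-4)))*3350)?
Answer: -1/28002650 ≈ -3.5711e-8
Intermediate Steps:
1/((-8341 + (-14 + 1*(-4)))*3350) = (1/3350)/(-8341 + (-14 - 4)) = (1/3350)/(-8341 - 18) = (1/3350)/(-8359) = -1/8359*1/3350 = -1/28002650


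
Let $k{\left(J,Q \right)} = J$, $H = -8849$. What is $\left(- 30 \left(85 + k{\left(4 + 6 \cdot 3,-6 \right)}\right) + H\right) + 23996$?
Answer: $11937$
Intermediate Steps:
$\left(- 30 \left(85 + k{\left(4 + 6 \cdot 3,-6 \right)}\right) + H\right) + 23996 = \left(- 30 \left(85 + \left(4 + 6 \cdot 3\right)\right) - 8849\right) + 23996 = \left(- 30 \left(85 + \left(4 + 18\right)\right) - 8849\right) + 23996 = \left(- 30 \left(85 + 22\right) - 8849\right) + 23996 = \left(\left(-30\right) 107 - 8849\right) + 23996 = \left(-3210 - 8849\right) + 23996 = -12059 + 23996 = 11937$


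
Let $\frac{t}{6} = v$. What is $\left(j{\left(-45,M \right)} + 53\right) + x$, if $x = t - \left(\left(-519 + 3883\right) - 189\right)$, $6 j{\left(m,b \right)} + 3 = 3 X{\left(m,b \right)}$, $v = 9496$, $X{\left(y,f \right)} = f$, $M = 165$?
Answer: $53936$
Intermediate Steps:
$j{\left(m,b \right)} = - \frac{1}{2} + \frac{b}{2}$ ($j{\left(m,b \right)} = - \frac{1}{2} + \frac{3 b}{6} = - \frac{1}{2} + \frac{b}{2}$)
$t = 56976$ ($t = 6 \cdot 9496 = 56976$)
$x = 53801$ ($x = 56976 - \left(\left(-519 + 3883\right) - 189\right) = 56976 - \left(3364 - 189\right) = 56976 - 3175 = 53801$)
$\left(j{\left(-45,M \right)} + 53\right) + x = \left(\left(- \frac{1}{2} + \frac{1}{2} \cdot 165\right) + 53\right) + 53801 = \left(\left(- \frac{1}{2} + \frac{165}{2}\right) + 53\right) + 53801 = \left(82 + 53\right) + 53801 = 135 + 53801 = 53936$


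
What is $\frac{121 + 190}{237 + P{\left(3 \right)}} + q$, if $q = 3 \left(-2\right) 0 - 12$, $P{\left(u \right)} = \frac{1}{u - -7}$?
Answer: $- \frac{25342}{2371} \approx -10.688$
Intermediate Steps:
$P{\left(u \right)} = \frac{1}{7 + u}$ ($P{\left(u \right)} = \frac{1}{u + 7} = \frac{1}{7 + u}$)
$q = -12$ ($q = \left(-6\right) 0 - 12 = 0 - 12 = -12$)
$\frac{121 + 190}{237 + P{\left(3 \right)}} + q = \frac{121 + 190}{237 + \frac{1}{7 + 3}} - 12 = \frac{311}{237 + \frac{1}{10}} - 12 = \frac{311}{\frac{2371}{10}} - 12 = 311 \cdot \frac{10}{2371} - 12 = \frac{3110}{2371} - 12 = - \frac{25342}{2371}$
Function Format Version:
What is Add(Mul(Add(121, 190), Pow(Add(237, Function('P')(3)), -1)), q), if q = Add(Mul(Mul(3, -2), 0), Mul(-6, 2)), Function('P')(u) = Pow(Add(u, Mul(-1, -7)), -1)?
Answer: Rational(-25342, 2371) ≈ -10.688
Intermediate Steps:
Function('P')(u) = Pow(Add(7, u), -1) (Function('P')(u) = Pow(Add(u, 7), -1) = Pow(Add(7, u), -1))
q = -12 (q = Add(Mul(-6, 0), -12) = Add(0, -12) = -12)
Add(Mul(Add(121, 190), Pow(Add(237, Function('P')(3)), -1)), q) = Add(Mul(Add(121, 190), Pow(Add(237, Pow(Add(7, 3), -1)), -1)), -12) = Add(Mul(311, Pow(Add(237, Pow(10, -1)), -1)), -12) = Add(Mul(311, Pow(Add(237, Rational(1, 10)), -1)), -12) = Add(Mul(311, Pow(Rational(2371, 10), -1)), -12) = Add(Mul(311, Rational(10, 2371)), -12) = Add(Rational(3110, 2371), -12) = Rational(-25342, 2371)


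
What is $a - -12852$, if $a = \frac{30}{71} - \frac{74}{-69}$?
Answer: $\frac{62969272}{4899} \approx 12854.0$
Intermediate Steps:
$a = \frac{7324}{4899}$ ($a = 30 \cdot \frac{1}{71} - - \frac{74}{69} = \frac{30}{71} + \frac{74}{69} = \frac{7324}{4899} \approx 1.495$)
$a - -12852 = \frac{7324}{4899} - -12852 = \frac{7324}{4899} + 12852 = \frac{62969272}{4899}$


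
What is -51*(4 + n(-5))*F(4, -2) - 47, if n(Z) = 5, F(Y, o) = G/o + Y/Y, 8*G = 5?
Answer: -5801/16 ≈ -362.56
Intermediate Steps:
G = 5/8 (G = (1/8)*5 = 5/8 ≈ 0.62500)
F(Y, o) = 1 + 5/(8*o) (F(Y, o) = 5/(8*o) + Y/Y = 5/(8*o) + 1 = 1 + 5/(8*o))
-51*(4 + n(-5))*F(4, -2) - 47 = -51*(4 + 5)*(5/8 - 2)/(-2) - 47 = -459*(-1/2*(-11/8)) - 47 = -459*11/16 - 47 = -51*99/16 - 47 = -5049/16 - 47 = -5801/16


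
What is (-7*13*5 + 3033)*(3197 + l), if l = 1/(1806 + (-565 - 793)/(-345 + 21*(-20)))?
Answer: 5699037036569/691474 ≈ 8.2419e+6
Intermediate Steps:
l = 765/1382948 (l = 1/(1806 - 1358/(-345 - 420)) = 1/(1806 - 1358/(-765)) = 1/(1806 - 1358*(-1/765)) = 1/(1806 + 1358/765) = 1/(1382948/765) = 765/1382948 ≈ 0.00055317)
(-7*13*5 + 3033)*(3197 + l) = (-7*13*5 + 3033)*(3197 + 765/1382948) = (-91*5 + 3033)*(4421285521/1382948) = (-455 + 3033)*(4421285521/1382948) = 2578*(4421285521/1382948) = 5699037036569/691474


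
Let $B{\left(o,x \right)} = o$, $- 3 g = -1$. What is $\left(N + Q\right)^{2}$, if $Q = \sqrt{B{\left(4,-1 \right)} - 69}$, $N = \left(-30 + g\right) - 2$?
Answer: $\frac{8440}{9} - \frac{190 i \sqrt{65}}{3} \approx 937.78 - 510.61 i$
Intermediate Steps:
$g = \frac{1}{3}$ ($g = \left(- \frac{1}{3}\right) \left(-1\right) = \frac{1}{3} \approx 0.33333$)
$N = - \frac{95}{3}$ ($N = \left(-30 + \frac{1}{3}\right) - 2 = - \frac{89}{3} - 2 = - \frac{95}{3} \approx -31.667$)
$Q = i \sqrt{65}$ ($Q = \sqrt{4 - 69} = \sqrt{-65} = i \sqrt{65} \approx 8.0623 i$)
$\left(N + Q\right)^{2} = \left(- \frac{95}{3} + i \sqrt{65}\right)^{2}$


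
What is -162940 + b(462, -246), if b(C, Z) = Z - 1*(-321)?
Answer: -162865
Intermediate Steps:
b(C, Z) = 321 + Z (b(C, Z) = Z + 321 = 321 + Z)
-162940 + b(462, -246) = -162940 + (321 - 246) = -162940 + 75 = -162865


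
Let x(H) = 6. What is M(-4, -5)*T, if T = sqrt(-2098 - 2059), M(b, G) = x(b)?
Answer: 6*I*sqrt(4157) ≈ 386.85*I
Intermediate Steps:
M(b, G) = 6
T = I*sqrt(4157) (T = sqrt(-4157) = I*sqrt(4157) ≈ 64.475*I)
M(-4, -5)*T = 6*(I*sqrt(4157)) = 6*I*sqrt(4157)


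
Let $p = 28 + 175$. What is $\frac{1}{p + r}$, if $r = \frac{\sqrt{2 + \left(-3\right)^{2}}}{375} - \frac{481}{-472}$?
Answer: $\frac{6391713375000}{1304031401940001} - \frac{83544000 \sqrt{11}}{1304031401940001} \approx 0.0049013$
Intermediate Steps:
$r = \frac{481}{472} + \frac{\sqrt{11}}{375}$ ($r = \sqrt{2 + 9} \cdot \frac{1}{375} - - \frac{481}{472} = \sqrt{11} \cdot \frac{1}{375} + \frac{481}{472} = \frac{\sqrt{11}}{375} + \frac{481}{472} = \frac{481}{472} + \frac{\sqrt{11}}{375} \approx 1.0279$)
$p = 203$
$\frac{1}{p + r} = \frac{1}{203 + \left(\frac{481}{472} + \frac{\sqrt{11}}{375}\right)} = \frac{1}{\frac{96297}{472} + \frac{\sqrt{11}}{375}}$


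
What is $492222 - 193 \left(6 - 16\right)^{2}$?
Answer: $472922$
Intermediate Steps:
$492222 - 193 \left(6 - 16\right)^{2} = 492222 - 193 \left(-10\right)^{2} = 492222 - 193 \cdot 100 = 492222 - 19300 = 472922$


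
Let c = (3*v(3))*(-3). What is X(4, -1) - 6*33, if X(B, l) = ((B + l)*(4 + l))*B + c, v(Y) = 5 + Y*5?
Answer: -342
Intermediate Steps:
v(Y) = 5 + 5*Y
c = -180 (c = (3*(5 + 5*3))*(-3) = (3*(5 + 15))*(-3) = (3*20)*(-3) = 60*(-3) = -180)
X(B, l) = -180 + B*(4 + l)*(B + l) (X(B, l) = ((B + l)*(4 + l))*B - 180 = ((4 + l)*(B + l))*B - 180 = B*(4 + l)*(B + l) - 180 = -180 + B*(4 + l)*(B + l))
X(4, -1) - 6*33 = (-180 + 4*4² + 4*(-1)² - 1*4² + 4*4*(-1)) - 6*33 = (-180 + 4*16 + 4*1 - 1*16 - 16) - 198 = (-180 + 64 + 4 - 16 - 16) - 198 = -144 - 198 = -342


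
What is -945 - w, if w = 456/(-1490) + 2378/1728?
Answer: -608966413/643680 ≈ -946.07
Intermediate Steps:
w = 688813/643680 (w = 456*(-1/1490) + 2378*(1/1728) = -228/745 + 1189/864 = 688813/643680 ≈ 1.0701)
-945 - w = -945 - 1*688813/643680 = -945 - 688813/643680 = -608966413/643680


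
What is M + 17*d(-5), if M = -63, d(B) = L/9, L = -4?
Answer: -635/9 ≈ -70.556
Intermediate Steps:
d(B) = -4/9
M + 17*d(-5) = -63 + 17*(-4/9) = -63 - 68/9 = -635/9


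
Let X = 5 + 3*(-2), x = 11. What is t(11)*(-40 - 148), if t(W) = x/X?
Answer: 2068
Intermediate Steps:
X = -1 (X = 5 - 6 = -1)
t(W) = -11 (t(W) = 11/(-1) = 11*(-1) = -11)
t(11)*(-40 - 148) = -11*(-40 - 148) = -11*(-188) = 2068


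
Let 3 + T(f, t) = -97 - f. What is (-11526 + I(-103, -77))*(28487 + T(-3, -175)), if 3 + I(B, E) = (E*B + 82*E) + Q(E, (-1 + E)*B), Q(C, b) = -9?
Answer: -281657190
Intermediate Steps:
T(f, t) = -100 - f (T(f, t) = -3 + (-97 - f) = -100 - f)
I(B, E) = -12 + 82*E + B*E (I(B, E) = -3 + ((E*B + 82*E) - 9) = -3 + ((B*E + 82*E) - 9) = -3 + ((82*E + B*E) - 9) = -3 + (-9 + 82*E + B*E) = -12 + 82*E + B*E)
(-11526 + I(-103, -77))*(28487 + T(-3, -175)) = (-11526 + (-12 + 82*(-77) - 103*(-77)))*(28487 + (-100 - 1*(-3))) = (-11526 + (-12 - 6314 + 7931))*(28487 + (-100 + 3)) = (-11526 + 1605)*(28487 - 97) = -9921*28390 = -281657190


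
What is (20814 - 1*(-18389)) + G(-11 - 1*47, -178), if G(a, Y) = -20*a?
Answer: 40363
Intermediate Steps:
(20814 - 1*(-18389)) + G(-11 - 1*47, -178) = (20814 - 1*(-18389)) - 20*(-11 - 1*47) = (20814 + 18389) - 20*(-11 - 47) = 39203 - 20*(-58) = 39203 + 1160 = 40363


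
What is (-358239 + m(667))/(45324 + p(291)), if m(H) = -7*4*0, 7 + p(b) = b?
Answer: -358239/45608 ≈ -7.8547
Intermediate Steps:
p(b) = -7 + b
m(H) = 0 (m(H) = -28*0 = 0)
(-358239 + m(667))/(45324 + p(291)) = (-358239 + 0)/(45324 + (-7 + 291)) = -358239/(45324 + 284) = -358239/45608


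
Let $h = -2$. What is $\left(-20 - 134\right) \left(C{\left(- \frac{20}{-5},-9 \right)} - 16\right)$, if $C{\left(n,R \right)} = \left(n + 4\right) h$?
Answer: $4928$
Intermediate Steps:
$C{\left(n,R \right)} = -8 - 2 n$ ($C{\left(n,R \right)} = \left(n + 4\right) \left(-2\right) = \left(4 + n\right) \left(-2\right) = -8 - 2 n$)
$\left(-20 - 134\right) \left(C{\left(- \frac{20}{-5},-9 \right)} - 16\right) = \left(-20 - 134\right) \left(\left(-8 - 2 \left(- \frac{20}{-5}\right)\right) - 16\right) = - 154 \left(\left(-8 - 2 \left(\left(-20\right) \left(- \frac{1}{5}\right)\right)\right) - 16\right) = - 154 \left(\left(-8 - 8\right) - 16\right) = - 154 \left(-16 - 16\right) = \left(-154\right) \left(-32\right) = 4928$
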